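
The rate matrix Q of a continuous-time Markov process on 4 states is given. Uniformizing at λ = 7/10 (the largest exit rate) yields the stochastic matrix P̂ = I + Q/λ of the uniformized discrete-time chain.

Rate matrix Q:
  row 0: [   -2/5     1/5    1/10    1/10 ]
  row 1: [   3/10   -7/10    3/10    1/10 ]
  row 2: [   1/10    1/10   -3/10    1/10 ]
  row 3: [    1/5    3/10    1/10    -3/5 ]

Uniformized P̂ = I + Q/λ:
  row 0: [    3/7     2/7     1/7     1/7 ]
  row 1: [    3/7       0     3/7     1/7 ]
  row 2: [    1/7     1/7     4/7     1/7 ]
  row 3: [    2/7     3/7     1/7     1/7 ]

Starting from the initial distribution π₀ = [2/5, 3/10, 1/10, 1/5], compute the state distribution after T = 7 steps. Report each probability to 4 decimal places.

t=0: π = [0.4000, 0.3000, 0.1000, 0.2000]
t=1: π = [0.3714, 0.2143, 0.2714, 0.1429]
t=2: π = [0.3306, 0.2061, 0.3204, 0.1429]
t=3: π = [0.3166, 0.2015, 0.3391, 0.1429]
t=4: π = [0.3113, 0.2001, 0.3457, 0.1429]
t=5: π = [0.3094, 0.1996, 0.3482, 0.1429]
t=6: π = [0.3087, 0.1994, 0.3491, 0.1429]
t=7: π = [0.3084, 0.1993, 0.3494, 0.1429]

π = [0.3084, 0.1993, 0.3494, 0.1429]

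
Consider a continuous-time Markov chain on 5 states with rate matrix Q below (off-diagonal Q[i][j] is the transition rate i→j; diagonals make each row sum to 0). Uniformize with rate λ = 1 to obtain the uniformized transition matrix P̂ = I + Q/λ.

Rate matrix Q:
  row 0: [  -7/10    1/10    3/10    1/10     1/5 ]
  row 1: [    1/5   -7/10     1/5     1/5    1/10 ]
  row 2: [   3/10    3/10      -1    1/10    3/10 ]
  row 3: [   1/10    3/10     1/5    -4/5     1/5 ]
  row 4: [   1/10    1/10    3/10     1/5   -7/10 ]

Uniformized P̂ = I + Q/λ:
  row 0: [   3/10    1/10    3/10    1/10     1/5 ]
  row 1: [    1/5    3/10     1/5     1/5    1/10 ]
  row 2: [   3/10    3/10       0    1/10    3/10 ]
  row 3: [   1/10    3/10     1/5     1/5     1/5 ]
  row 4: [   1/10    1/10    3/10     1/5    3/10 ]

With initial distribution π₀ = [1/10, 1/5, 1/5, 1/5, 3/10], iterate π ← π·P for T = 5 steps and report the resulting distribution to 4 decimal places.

π = [0.2024, 0.2154, 0.2019, 0.1596, 0.2207]

t=0: π = [0.1000, 0.2000, 0.2000, 0.2000, 0.3000]
t=1: π = [0.1800, 0.2200, 0.2000, 0.1700, 0.2300]
t=2: π = [0.1980, 0.2180, 0.2010, 0.1620, 0.2210]
t=3: π = [0.2016, 0.2162, 0.2017, 0.1601, 0.2204]
t=4: π = [0.2023, 0.2156, 0.2019, 0.1597, 0.2206]
t=5: π = [0.2024, 0.2154, 0.2019, 0.1596, 0.2207]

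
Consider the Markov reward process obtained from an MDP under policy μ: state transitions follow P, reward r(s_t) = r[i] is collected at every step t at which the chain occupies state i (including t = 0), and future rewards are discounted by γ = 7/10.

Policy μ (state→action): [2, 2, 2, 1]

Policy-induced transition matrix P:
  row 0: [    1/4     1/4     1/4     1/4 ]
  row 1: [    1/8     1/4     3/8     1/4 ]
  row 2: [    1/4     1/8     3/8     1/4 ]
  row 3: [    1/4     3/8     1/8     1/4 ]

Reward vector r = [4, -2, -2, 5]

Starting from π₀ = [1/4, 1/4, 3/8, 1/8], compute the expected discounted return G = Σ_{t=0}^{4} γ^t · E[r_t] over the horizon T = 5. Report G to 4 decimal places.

G = 2.2732

t=0: π = [0.2500, 0.2500, 0.3750, 0.1250], E[r] = 0.3750, γ^t·E[r] = 0.375000, running G = 0.375000
t=1: π = [0.2188, 0.2188, 0.3125, 0.2500], E[r] = 1.0625, γ^t·E[r] = 0.743750, running G = 1.118750
t=2: π = [0.2227, 0.2422, 0.2852, 0.2500], E[r] = 1.0859, γ^t·E[r] = 0.532109, running G = 1.650859
t=3: π = [0.2197, 0.2456, 0.2847, 0.2500], E[r] = 1.0684, γ^t·E[r] = 0.366447, running G = 2.017307
t=4: π = [0.2193, 0.2457, 0.2850, 0.2500], E[r] = 1.0658, γ^t·E[r] = 0.255898, running G = 2.273204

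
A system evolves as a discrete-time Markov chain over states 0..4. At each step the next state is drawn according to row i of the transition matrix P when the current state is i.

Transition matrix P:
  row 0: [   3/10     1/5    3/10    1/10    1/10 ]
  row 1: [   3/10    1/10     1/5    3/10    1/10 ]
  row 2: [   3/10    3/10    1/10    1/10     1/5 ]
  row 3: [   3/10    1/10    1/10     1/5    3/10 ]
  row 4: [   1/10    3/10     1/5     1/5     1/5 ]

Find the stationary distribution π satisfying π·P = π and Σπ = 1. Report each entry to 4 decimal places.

Balance equations π_j = Σ_i π_i·P[i][j]:
  π_0 = 3/10·π_0 + 3/10·π_1 + 3/10·π_2 + 3/10·π_3 + 1/10·π_4
  π_1 = 1/5·π_0 + 1/10·π_1 + 3/10·π_2 + 1/10·π_3 + 3/10·π_4
  π_2 = 3/10·π_0 + 1/5·π_1 + 1/10·π_2 + 1/10·π_3 + 1/5·π_4
  π_3 = 1/10·π_0 + 3/10·π_1 + 1/10·π_2 + 1/5·π_3 + 1/5·π_4
  normalize: π_0 + π_1 + π_2 + π_3 + π_4 = 1
Solving the linear system gives exactly π = [206/775, 2157/10850, 2063/10850, 61/350, 53/310].

π = [0.2658, 0.1988, 0.1901, 0.1743, 0.1710]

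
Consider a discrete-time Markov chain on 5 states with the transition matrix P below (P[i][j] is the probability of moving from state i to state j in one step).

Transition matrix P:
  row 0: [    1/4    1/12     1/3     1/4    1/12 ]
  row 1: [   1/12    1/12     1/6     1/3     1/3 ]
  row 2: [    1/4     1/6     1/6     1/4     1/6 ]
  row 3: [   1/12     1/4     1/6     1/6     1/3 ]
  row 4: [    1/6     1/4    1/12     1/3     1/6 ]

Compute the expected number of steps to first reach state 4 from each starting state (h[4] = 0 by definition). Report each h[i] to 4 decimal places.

h = [5.0323, 3.7419, 4.5806, 3.7419, 0.0000]

First-step conditioning: h[4] = 0; for i ≠ 4, h[i] = 1 + Σ_k P[i][k]·h[k].
  h[0] = 1 + 1/4·h[0] + 1/12·h[1] + 1/3·h[2] + 1/4·h[3]
  h[1] = 1 + 1/12·h[0] + 1/12·h[1] + 1/6·h[2] + 1/3·h[3]
  h[2] = 1 + 1/4·h[0] + 1/6·h[1] + 1/6·h[2] + 1/4·h[3]
  h[3] = 1 + 1/12·h[0] + 1/4·h[1] + 1/6·h[2] + 1/6·h[3]
Solving the 4×4 linear system over states ≠ 4 gives exactly h = [156/31, 116/31, 142/31, 116/31, 0] (h[4] = 0 is the target).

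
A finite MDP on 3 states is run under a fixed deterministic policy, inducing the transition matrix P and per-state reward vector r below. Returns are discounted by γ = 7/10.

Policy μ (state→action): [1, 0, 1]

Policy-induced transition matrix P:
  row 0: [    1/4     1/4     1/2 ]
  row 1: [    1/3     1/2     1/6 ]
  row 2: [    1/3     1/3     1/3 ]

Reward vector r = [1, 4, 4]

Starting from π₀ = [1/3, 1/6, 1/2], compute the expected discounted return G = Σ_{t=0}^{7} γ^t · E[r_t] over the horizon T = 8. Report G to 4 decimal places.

t=0: π = [0.3333, 0.1667, 0.5000], E[r] = 3.0000, γ^t·E[r] = 3.000000, running G = 3.000000
t=1: π = [0.3056, 0.3333, 0.3611], E[r] = 3.0833, γ^t·E[r] = 2.158333, running G = 5.158333
t=2: π = [0.3079, 0.3634, 0.3287], E[r] = 3.0764, γ^t·E[r] = 1.507431, running G = 6.665764
t=3: π = [0.3077, 0.3682, 0.3241], E[r] = 3.0770, γ^t·E[r] = 1.055400, running G = 7.721164
t=4: π = [0.3077, 0.3691, 0.3232], E[r] = 3.0769, γ^t·E[r] = 0.738768, running G = 8.459932
t=5: π = [0.3077, 0.3692, 0.3231], E[r] = 3.0769, γ^t·E[r] = 0.517139, running G = 8.977071
t=6: π = [0.3077, 0.3692, 0.3231], E[r] = 3.0769, γ^t·E[r] = 0.361997, running G = 9.339068
t=7: π = [0.3077, 0.3692, 0.3231], E[r] = 3.0769, γ^t·E[r] = 0.253398, running G = 9.592465

G = 9.5925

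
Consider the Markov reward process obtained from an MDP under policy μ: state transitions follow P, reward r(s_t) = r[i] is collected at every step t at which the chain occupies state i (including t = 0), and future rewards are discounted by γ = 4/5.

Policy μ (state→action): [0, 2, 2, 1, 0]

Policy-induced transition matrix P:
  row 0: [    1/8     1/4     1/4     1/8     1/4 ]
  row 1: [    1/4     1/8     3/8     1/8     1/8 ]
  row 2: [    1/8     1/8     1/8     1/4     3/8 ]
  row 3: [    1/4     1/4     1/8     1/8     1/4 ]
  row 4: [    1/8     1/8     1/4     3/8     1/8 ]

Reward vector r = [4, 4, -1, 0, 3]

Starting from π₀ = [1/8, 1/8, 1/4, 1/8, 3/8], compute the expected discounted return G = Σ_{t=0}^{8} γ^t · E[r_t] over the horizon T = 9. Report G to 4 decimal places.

G = 7.9159

t=0: π = [0.1250, 0.1250, 0.2500, 0.1250, 0.3750], E[r] = 1.8750, γ^t·E[r] = 1.875000, running G = 1.875000
t=1: π = [0.1563, 0.1563, 0.2188, 0.2500, 0.2188], E[r] = 1.6875, γ^t·E[r] = 1.350000, running G = 3.225000
t=2: π = [0.1758, 0.1758, 0.2109, 0.2070, 0.2305], E[r] = 1.8867, γ^t·E[r] = 1.207500, running G = 4.432500
t=3: π = [0.1729, 0.1729, 0.2197, 0.2090, 0.2256], E[r] = 1.8398, γ^t·E[r] = 0.942000, running G = 5.374500
t=4: π = [0.1727, 0.1727, 0.2180, 0.2089, 0.2277], E[r] = 1.8468, γ^t·E[r] = 0.756450, running G = 6.130950
t=5: π = [0.1727, 0.1727, 0.2182, 0.2092, 0.2272], E[r] = 1.8450, γ^t·E[r] = 0.604560, running G = 6.735510
t=6: π = [0.1727, 0.1727, 0.2182, 0.2091, 0.2273], E[r] = 1.8456, γ^t·E[r] = 0.483807, running G = 7.219317
t=7: π = [0.1727, 0.1727, 0.2182, 0.2091, 0.2273], E[r] = 1.8454, γ^t·E[r] = 0.387014, running G = 7.606331
t=8: π = [0.1727, 0.1727, 0.2182, 0.2091, 0.2273], E[r] = 1.8455, γ^t·E[r] = 0.309617, running G = 7.915948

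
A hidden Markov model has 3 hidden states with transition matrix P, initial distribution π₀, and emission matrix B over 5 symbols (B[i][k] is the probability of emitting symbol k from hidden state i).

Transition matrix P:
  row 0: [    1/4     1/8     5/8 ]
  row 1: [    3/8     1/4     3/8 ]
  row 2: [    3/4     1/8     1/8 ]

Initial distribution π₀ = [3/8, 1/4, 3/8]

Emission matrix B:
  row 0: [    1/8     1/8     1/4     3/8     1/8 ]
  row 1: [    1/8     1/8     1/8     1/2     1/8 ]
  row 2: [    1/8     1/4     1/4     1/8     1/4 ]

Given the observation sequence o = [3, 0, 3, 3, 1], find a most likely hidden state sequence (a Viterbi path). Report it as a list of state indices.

t=0: δ = [1.406e-01, 1.250e-01, 4.688e-02]  (obs o_0=3)
t=1: δ = [5.859e-03, 3.906e-03, 1.099e-02]  ψ = [1, 1, 0]  (obs o_1=0)
t=2: δ = [3.090e-03, 6.866e-04, 4.578e-04]  ψ = [2, 2, 0]  (obs o_2=3)
t=3: δ = [2.897e-04, 1.931e-04, 2.414e-04]  ψ = [0, 0, 0]  (obs o_3=3)
t=4: δ = [2.263e-05, 6.035e-06, 4.526e-05]  ψ = [2, 1, 0]  (obs o_4=1)
backtrack: best end state = 2; path = [0, 2, 0, 0, 2]

path = [0, 2, 0, 0, 2]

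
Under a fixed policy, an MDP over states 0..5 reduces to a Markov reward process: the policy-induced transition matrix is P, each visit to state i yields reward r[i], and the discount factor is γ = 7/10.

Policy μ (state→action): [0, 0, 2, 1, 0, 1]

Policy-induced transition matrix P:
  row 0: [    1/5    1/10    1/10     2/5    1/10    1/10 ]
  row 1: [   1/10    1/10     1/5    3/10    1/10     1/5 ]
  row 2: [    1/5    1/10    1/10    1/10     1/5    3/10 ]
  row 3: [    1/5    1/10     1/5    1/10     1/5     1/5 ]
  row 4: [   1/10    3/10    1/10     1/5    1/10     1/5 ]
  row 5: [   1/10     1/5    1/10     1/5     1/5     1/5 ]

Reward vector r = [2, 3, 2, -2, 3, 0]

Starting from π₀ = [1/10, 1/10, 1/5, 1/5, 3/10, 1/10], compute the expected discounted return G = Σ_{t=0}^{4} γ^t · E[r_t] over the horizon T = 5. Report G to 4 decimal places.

t=0: π = [0.1000, 0.1000, 0.2000, 0.2000, 0.3000, 0.1000], E[r] = 1.4000, γ^t·E[r] = 1.400000, running G = 1.400000
t=1: π = [0.1500, 0.1700, 0.1300, 0.1900, 0.1500, 0.2100], E[r] = 1.1400, γ^t·E[r] = 0.798000, running G = 2.198000
t=2: π = [0.1470, 0.1510, 0.1360, 0.2150, 0.1530, 0.1980], E[r] = 1.0480, γ^t·E[r] = 0.513520, running G = 2.711520
t=3: π = [0.1498, 0.1504, 0.1366, 0.2094, 0.1549, 0.1989], E[r] = 1.0699, γ^t·E[r] = 0.366976, running G = 3.078496
t=4: π = [0.1496, 0.1509, 0.1360, 0.2104, 0.1545, 0.1987], E[r] = 1.0664, γ^t·E[r] = 0.256043, running G = 3.334538

G = 3.3345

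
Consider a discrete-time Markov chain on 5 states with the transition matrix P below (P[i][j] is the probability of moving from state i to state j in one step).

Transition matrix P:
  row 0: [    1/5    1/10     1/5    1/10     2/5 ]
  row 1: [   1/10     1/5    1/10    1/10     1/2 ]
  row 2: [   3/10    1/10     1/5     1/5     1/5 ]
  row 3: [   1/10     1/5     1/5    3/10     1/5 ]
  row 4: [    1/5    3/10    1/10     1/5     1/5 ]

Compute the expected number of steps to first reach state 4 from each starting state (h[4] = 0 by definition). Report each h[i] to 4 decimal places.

First-step conditioning: h[4] = 0; for i ≠ 4, h[i] = 1 + Σ_k P[i][k]·h[k].
  h[0] = 1 + 1/5·h[0] + 1/10·h[1] + 1/5·h[2] + 1/10·h[3]
  h[1] = 1 + 1/10·h[0] + 1/5·h[1] + 1/10·h[2] + 1/10·h[3]
  h[2] = 1 + 3/10·h[0] + 1/10·h[1] + 1/5·h[2] + 1/5·h[3]
  h[3] = 1 + 1/10·h[0] + 1/5·h[1] + 1/5·h[2] + 3/10·h[3]
Solving the 4×4 linear system over states ≠ 4 gives exactly h = [515/178, 5/2, 315/89, 635/178, 0] (h[4] = 0 is the target).

h = [2.8933, 2.5000, 3.5393, 3.5674, 0.0000]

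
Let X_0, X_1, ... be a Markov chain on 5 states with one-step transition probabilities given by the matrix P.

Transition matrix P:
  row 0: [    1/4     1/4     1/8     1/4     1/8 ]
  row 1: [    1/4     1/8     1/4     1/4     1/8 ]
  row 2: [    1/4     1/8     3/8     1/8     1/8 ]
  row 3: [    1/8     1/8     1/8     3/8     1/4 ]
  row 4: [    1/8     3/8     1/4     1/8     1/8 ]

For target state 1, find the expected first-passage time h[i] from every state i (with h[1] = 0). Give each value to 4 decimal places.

First-step conditioning: h[1] = 0; for i ≠ 1, h[i] = 1 + Σ_k P[i][k]·h[k].
  h[0] = 1 + 1/4·h[0] + 1/8·h[2] + 1/4·h[3] + 1/8·h[4]
  h[2] = 1 + 1/4·h[0] + 3/8·h[2] + 1/8·h[3] + 1/8·h[4]
  h[3] = 1 + 1/8·h[0] + 1/8·h[2] + 3/8·h[3] + 1/4·h[4]
  h[4] = 1 + 1/8·h[0] + 1/4·h[2] + 1/8·h[3] + 1/8·h[4]
Solving the 4×4 linear system over states ≠ 1 gives exactly h = [343/74, 0, 393/74, 193/37, 301/74] (h[1] = 0 is the target).

h = [4.6351, 0.0000, 5.3108, 5.2162, 4.0676]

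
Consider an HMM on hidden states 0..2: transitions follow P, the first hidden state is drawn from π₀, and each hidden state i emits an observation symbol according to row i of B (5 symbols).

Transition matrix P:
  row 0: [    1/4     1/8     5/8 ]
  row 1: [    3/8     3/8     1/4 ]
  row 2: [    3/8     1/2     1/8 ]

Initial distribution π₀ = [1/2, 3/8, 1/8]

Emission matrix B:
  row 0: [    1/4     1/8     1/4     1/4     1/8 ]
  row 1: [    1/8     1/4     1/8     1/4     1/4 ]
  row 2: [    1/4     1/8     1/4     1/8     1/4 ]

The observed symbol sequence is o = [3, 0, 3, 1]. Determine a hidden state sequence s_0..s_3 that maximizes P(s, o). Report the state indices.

t=0: δ = [1.250e-01, 9.375e-02, 1.562e-02]  (obs o_0=3)
t=1: δ = [8.789e-03, 4.395e-03, 1.953e-02]  ψ = [1, 1, 0]  (obs o_1=0)
t=2: δ = [1.831e-03, 2.441e-03, 6.866e-04]  ψ = [2, 2, 0]  (obs o_2=3)
t=3: δ = [1.144e-04, 2.289e-04, 1.431e-04]  ψ = [1, 1, 0]  (obs o_3=1)
backtrack: best end state = 1; path = [0, 2, 1, 1]

path = [0, 2, 1, 1]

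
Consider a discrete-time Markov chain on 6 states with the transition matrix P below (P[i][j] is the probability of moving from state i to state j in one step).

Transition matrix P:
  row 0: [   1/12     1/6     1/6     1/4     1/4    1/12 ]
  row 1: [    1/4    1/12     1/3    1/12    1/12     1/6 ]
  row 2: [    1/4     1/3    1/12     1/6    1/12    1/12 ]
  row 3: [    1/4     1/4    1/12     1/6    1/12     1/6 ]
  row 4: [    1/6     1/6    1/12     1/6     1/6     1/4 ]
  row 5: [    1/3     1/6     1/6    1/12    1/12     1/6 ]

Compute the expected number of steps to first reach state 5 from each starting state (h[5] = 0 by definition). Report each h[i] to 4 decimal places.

h = [7.1916, 6.8938, 7.3452, 6.7707, 6.1057, 0.0000]

First-step conditioning: h[5] = 0; for i ≠ 5, h[i] = 1 + Σ_k P[i][k]·h[k].
  h[0] = 1 + 1/12·h[0] + 1/6·h[1] + 1/6·h[2] + 1/4·h[3] + 1/4·h[4]
  h[1] = 1 + 1/4·h[0] + 1/12·h[1] + 1/3·h[2] + 1/12·h[3] + 1/12·h[4]
  h[2] = 1 + 1/4·h[0] + 1/3·h[1] + 1/12·h[2] + 1/6·h[3] + 1/12·h[4]
  h[3] = 1 + 1/4·h[0] + 1/4·h[1] + 1/12·h[2] + 1/6·h[3] + 1/12·h[4]
  h[4] = 1 + 1/6·h[0] + 1/6·h[1] + 1/12·h[2] + 1/6·h[3] + 1/6·h[4]
Solving the 5×5 linear system over states ≠ 5 gives exactly h = [16404/2281, 78624/11405, 83772/11405, 15444/2281, 69636/11405, 0] (h[5] = 0 is the target).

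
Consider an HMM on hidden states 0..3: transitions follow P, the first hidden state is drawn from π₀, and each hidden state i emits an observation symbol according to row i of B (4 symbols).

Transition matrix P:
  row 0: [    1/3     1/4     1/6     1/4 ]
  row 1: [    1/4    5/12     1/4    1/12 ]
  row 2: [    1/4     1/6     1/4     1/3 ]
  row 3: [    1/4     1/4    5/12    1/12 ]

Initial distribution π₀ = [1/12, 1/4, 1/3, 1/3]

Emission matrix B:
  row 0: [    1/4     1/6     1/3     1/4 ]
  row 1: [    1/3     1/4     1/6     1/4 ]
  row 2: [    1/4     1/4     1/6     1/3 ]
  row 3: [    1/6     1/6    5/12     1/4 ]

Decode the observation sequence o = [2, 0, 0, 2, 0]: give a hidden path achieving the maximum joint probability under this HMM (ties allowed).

t=0: δ = [2.778e-02, 4.167e-02, 5.556e-02, 1.389e-01]  (obs o_0=2)
t=1: δ = [8.681e-03, 1.157e-02, 1.447e-02, 3.086e-03]  ψ = [3, 3, 3, 2]  (obs o_1=0)
t=2: δ = [9.042e-04, 1.608e-03, 9.042e-04, 8.038e-04]  ψ = [2, 1, 2, 2]  (obs o_2=0)
t=3: δ = [1.340e-04, 1.116e-04, 6.698e-05, 1.256e-04]  ψ = [1, 1, 1, 2]  (obs o_3=2)
t=4: δ = [1.116e-05, 1.550e-05, 1.308e-05, 5.582e-06]  ψ = [0, 1, 3, 0]  (obs o_4=0)
backtrack: best end state = 1; path = [3, 1, 1, 1, 1]

path = [3, 1, 1, 1, 1]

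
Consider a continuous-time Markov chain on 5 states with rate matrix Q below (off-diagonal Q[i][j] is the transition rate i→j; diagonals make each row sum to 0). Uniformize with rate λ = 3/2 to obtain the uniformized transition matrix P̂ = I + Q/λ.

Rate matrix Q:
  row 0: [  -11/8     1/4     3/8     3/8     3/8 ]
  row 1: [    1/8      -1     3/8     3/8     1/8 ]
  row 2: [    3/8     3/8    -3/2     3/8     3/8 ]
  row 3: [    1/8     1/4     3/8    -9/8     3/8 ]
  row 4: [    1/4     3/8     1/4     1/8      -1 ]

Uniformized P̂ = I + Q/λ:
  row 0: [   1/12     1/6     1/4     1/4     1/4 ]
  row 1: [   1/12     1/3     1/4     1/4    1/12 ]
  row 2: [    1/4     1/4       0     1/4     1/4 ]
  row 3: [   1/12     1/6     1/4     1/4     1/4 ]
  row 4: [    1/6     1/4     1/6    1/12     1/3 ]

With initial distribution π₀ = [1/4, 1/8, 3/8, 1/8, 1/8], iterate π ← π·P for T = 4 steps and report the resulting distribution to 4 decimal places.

π = [0.1329, 0.2413, 0.1853, 0.2117, 0.2289]

t=0: π = [0.2500, 0.1250, 0.3750, 0.1250, 0.1250]
t=1: π = [0.1563, 0.2292, 0.1458, 0.2292, 0.2396]
t=2: π = [0.1276, 0.2370, 0.1936, 0.2101, 0.2318]
t=3: π = [0.1349, 0.2416, 0.1823, 0.2114, 0.2298]
t=4: π = [0.1329, 0.2413, 0.1853, 0.2117, 0.2289]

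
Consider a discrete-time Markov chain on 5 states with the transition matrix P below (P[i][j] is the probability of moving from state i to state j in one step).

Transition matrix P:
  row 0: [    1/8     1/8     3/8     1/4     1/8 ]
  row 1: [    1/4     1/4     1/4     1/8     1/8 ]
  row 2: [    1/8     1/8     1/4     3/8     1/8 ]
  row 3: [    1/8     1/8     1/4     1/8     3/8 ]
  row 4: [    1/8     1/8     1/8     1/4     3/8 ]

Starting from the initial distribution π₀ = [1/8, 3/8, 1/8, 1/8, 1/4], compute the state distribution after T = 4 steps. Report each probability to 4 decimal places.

t=0: π = [0.1250, 0.3750, 0.1250, 0.1250, 0.2500]
t=1: π = [0.1719, 0.1719, 0.2344, 0.2031, 0.2188]
t=2: π = [0.1465, 0.1465, 0.2441, 0.2324, 0.2305]
t=3: π = [0.1433, 0.1433, 0.2395, 0.2332, 0.2407]
t=4: π = [0.1429, 0.1429, 0.2378, 0.2329, 0.2435]

π = [0.1429, 0.1429, 0.2378, 0.2329, 0.2435]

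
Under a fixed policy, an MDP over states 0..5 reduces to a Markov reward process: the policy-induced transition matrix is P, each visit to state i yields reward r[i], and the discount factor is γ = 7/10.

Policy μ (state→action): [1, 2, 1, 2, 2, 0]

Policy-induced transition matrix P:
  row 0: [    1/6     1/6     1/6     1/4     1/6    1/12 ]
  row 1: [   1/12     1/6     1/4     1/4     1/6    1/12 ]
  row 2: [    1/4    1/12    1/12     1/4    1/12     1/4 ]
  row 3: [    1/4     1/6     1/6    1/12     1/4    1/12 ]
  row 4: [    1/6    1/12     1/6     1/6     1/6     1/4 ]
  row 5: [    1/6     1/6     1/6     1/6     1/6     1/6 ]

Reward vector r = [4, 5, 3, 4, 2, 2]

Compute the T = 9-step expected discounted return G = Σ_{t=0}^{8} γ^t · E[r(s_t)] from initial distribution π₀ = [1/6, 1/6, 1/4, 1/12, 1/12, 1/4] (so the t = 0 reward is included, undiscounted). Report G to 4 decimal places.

t=0: π = [0.1667, 0.1667, 0.2500, 0.0833, 0.0833, 0.2500], E[r] = 3.2500, γ^t·E[r] = 3.250000, running G = 3.250000
t=1: π = [0.1806, 0.1389, 0.1597, 0.2083, 0.1528, 0.1597], E[r] = 3.3542, γ^t·E[r] = 2.347917, running G = 5.597917
t=2: π = [0.1858, 0.1406, 0.1649, 0.1892, 0.1707, 0.1487], E[r] = 3.3368, γ^t·E[r] = 1.635035, running G = 7.232951
t=3: π = [0.1845, 0.1387, 0.1646, 0.1918, 0.1687, 0.1517], E[r] = 3.3333, γ^t·E[r] = 1.143333, running G = 8.376285
t=4: π = [0.1848, 0.1389, 0.1645, 0.1913, 0.1689, 0.1515], E[r] = 3.3335, γ^t·E[r] = 0.800364, running G = 9.176649
t=5: π = [0.1847, 0.1389, 0.1645, 0.1914, 0.1689, 0.1515], E[r] = 3.3335, γ^t·E[r] = 0.560257, running G = 9.736906
t=6: π = [0.1848, 0.1389, 0.1645, 0.1914, 0.1689, 0.1515], E[r] = 3.3335, γ^t·E[r] = 0.392180, running G = 10.129086
t=7: π = [0.1848, 0.1389, 0.1645, 0.1914, 0.1689, 0.1515], E[r] = 3.3335, γ^t·E[r] = 0.274526, running G = 10.403612
t=8: π = [0.1848, 0.1389, 0.1645, 0.1914, 0.1689, 0.1515], E[r] = 3.3335, γ^t·E[r] = 0.192168, running G = 10.595780

G = 10.5958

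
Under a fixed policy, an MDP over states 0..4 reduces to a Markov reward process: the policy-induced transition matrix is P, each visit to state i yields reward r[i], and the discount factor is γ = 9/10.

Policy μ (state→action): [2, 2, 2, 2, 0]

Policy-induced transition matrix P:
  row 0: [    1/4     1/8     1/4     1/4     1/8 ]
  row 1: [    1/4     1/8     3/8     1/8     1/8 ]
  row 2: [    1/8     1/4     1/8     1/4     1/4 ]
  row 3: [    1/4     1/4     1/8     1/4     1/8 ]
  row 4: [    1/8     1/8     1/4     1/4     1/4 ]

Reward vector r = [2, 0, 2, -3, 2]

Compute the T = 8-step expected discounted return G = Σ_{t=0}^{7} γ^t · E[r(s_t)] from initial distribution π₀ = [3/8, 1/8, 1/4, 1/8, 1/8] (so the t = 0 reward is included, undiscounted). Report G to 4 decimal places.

t=0: π = [0.3750, 0.1250, 0.2500, 0.1250, 0.1250], E[r] = 1.1250, γ^t·E[r] = 1.125000, running G = 1.125000
t=1: π = [0.2031, 0.1719, 0.2188, 0.2344, 0.1719], E[r] = 0.4844, γ^t·E[r] = 0.435938, running G = 1.560938
t=2: π = [0.2012, 0.1816, 0.2148, 0.2285, 0.1738], E[r] = 0.4941, γ^t·E[r] = 0.400254, running G = 1.961191
t=3: π = [0.2014, 0.1804, 0.2173, 0.2273, 0.1736], E[r] = 0.5027, γ^t·E[r] = 0.366458, running G = 2.327649
t=4: π = [0.2011, 0.1806, 0.2170, 0.2274, 0.1739], E[r] = 0.5016, γ^t·E[r] = 0.329111, running G = 2.656760
t=5: π = [0.2011, 0.1806, 0.2170, 0.2274, 0.1739], E[r] = 0.5018, γ^t·E[r] = 0.296279, running G = 2.953039
t=6: π = [0.2011, 0.1806, 0.2170, 0.2274, 0.1739], E[r] = 0.5017, γ^t·E[r] = 0.266642, running G = 3.219681
t=7: π = [0.2011, 0.1806, 0.2170, 0.2274, 0.1739], E[r] = 0.5017, γ^t·E[r] = 0.239979, running G = 3.459660

G = 3.4597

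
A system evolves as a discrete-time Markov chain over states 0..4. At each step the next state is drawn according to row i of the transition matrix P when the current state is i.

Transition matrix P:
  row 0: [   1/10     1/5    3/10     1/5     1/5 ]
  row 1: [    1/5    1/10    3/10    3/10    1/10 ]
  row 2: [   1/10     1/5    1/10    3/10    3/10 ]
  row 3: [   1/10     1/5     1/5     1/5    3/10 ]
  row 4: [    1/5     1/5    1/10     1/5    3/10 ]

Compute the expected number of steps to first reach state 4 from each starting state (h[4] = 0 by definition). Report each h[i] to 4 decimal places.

h = [4.3682, 4.7292, 3.9711, 3.9711, 0.0000]

First-step conditioning: h[4] = 0; for i ≠ 4, h[i] = 1 + Σ_k P[i][k]·h[k].
  h[0] = 1 + 1/10·h[0] + 1/5·h[1] + 3/10·h[2] + 1/5·h[3]
  h[1] = 1 + 1/5·h[0] + 1/10·h[1] + 3/10·h[2] + 3/10·h[3]
  h[2] = 1 + 1/10·h[0] + 1/5·h[1] + 1/10·h[2] + 3/10·h[3]
  h[3] = 1 + 1/10·h[0] + 1/5·h[1] + 1/5·h[2] + 1/5·h[3]
Solving the 4×4 linear system over states ≠ 4 gives exactly h = [1210/277, 1310/277, 1100/277, 1100/277, 0] (h[4] = 0 is the target).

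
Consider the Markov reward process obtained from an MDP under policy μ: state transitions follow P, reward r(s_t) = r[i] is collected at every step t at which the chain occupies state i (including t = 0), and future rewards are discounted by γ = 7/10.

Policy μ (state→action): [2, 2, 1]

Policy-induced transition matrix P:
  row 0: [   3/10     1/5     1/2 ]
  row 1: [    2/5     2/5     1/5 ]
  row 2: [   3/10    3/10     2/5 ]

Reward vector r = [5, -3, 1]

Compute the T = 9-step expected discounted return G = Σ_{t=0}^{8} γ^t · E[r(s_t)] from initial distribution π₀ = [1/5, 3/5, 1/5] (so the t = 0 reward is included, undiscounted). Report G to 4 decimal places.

G = 1.8590

t=0: π = [0.2000, 0.6000, 0.2000], E[r] = -0.6000, γ^t·E[r] = -0.600000, running G = -0.600000
t=1: π = [0.3600, 0.3400, 0.3000], E[r] = 1.0800, γ^t·E[r] = 0.756000, running G = 0.156000
t=2: π = [0.3340, 0.2980, 0.3680], E[r] = 1.1440, γ^t·E[r] = 0.560560, running G = 0.716560
t=3: π = [0.3298, 0.2964, 0.3738], E[r] = 1.1336, γ^t·E[r] = 0.388825, running G = 1.105385
t=4: π = [0.3296, 0.2967, 0.3737], E[r] = 1.1319, γ^t·E[r] = 0.271774, running G = 1.377159
t=5: π = [0.3297, 0.2967, 0.3736], E[r] = 1.1319, γ^t·E[r] = 0.190231, running G = 1.567390
t=6: π = [0.3297, 0.2967, 0.3736], E[r] = 1.1319, γ^t·E[r] = 0.133163, running G = 1.700553
t=7: π = [0.3297, 0.2967, 0.3736], E[r] = 1.1319, γ^t·E[r] = 0.093214, running G = 1.793767
t=8: π = [0.3297, 0.2967, 0.3736], E[r] = 1.1319, γ^t·E[r] = 0.065250, running G = 1.859017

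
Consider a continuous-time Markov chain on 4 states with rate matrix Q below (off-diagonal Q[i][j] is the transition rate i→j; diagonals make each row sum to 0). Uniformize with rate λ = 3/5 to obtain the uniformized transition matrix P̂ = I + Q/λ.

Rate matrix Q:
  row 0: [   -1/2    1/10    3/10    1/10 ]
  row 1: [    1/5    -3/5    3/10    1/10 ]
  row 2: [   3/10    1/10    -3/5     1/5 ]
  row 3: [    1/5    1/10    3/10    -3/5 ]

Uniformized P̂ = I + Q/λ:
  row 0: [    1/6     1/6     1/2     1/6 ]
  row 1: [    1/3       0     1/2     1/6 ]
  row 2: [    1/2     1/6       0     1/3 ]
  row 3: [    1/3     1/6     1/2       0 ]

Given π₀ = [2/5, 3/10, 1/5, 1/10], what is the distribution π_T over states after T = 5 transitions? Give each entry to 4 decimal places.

t=0: π = [0.4000, 0.3000, 0.2000, 0.1000]
t=1: π = [0.3000, 0.1167, 0.4000, 0.1833]
t=2: π = [0.3500, 0.1472, 0.3000, 0.2028]
t=3: π = [0.3250, 0.1421, 0.3500, 0.1829]
t=4: π = [0.3375, 0.1430, 0.3250, 0.1945]
t=5: π = [0.3313, 0.1428, 0.3375, 0.1884]

π = [0.3313, 0.1428, 0.3375, 0.1884]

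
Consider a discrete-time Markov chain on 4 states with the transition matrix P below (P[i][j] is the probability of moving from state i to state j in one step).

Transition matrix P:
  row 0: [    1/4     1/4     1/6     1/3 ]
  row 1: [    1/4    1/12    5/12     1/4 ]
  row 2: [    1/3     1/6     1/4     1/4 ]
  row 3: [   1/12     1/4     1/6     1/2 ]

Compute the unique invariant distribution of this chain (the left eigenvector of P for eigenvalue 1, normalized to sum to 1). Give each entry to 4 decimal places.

π = [0.2102, 0.1975, 0.2357, 0.3567]

Balance equations π_j = Σ_i π_i·P[i][j]:
  π_0 = 1/4·π_0 + 1/4·π_1 + 1/3·π_2 + 1/12·π_3
  π_1 = 1/4·π_0 + 1/12·π_1 + 1/6·π_2 + 1/4·π_3
  π_2 = 1/6·π_0 + 5/12·π_1 + 1/4·π_2 + 1/6·π_3
  normalize: π_0 + π_1 + π_2 + π_3 = 1
Solving the linear system gives exactly π = [33/157, 31/157, 37/157, 56/157].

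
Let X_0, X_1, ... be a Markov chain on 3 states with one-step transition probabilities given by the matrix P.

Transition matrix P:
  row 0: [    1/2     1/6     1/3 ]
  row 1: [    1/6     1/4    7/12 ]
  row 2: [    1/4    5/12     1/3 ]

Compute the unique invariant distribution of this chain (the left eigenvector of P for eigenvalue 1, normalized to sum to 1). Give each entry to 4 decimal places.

Balance equations π_j = Σ_i π_i·P[i][j]:
  π_0 = 1/2·π_0 + 1/6·π_1 + 1/4·π_2
  π_1 = 1/6·π_0 + 1/4·π_1 + 5/12·π_2
  normalize: π_0 + π_1 + π_2 = 1
Solving the linear system gives exactly π = [37/123, 12/41, 50/123].

π = [0.3008, 0.2927, 0.4065]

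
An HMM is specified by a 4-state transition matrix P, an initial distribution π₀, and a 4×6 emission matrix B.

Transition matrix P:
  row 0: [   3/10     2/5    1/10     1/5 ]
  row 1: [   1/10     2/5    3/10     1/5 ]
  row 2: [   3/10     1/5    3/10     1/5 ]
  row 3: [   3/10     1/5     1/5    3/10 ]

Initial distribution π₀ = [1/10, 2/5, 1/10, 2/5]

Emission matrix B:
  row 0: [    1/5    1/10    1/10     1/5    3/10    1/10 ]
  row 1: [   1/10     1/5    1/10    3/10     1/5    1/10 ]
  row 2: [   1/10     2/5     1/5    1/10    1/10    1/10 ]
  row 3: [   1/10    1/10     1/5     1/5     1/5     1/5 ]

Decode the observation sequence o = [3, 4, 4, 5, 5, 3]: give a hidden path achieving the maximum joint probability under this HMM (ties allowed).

t=0: δ = [2.000e-02, 1.200e-01, 1.000e-02, 8.000e-02]  (obs o_0=3)
t=1: δ = [7.200e-03, 9.600e-03, 3.600e-03, 4.800e-03]  ψ = [3, 1, 1, 1]  (obs o_1=4)
t=2: δ = [6.480e-04, 7.680e-04, 2.880e-04, 3.840e-04]  ψ = [0, 1, 1, 1]  (obs o_2=4)
t=3: δ = [1.944e-05, 3.072e-05, 2.304e-05, 3.072e-05]  ψ = [0, 1, 1, 1]  (obs o_3=5)
t=4: δ = [9.216e-07, 1.229e-06, 9.216e-07, 1.843e-06]  ψ = [3, 1, 1, 3]  (obs o_4=5)
t=5: δ = [1.106e-07, 1.475e-07, 3.686e-08, 1.106e-07]  ψ = [3, 1, 1, 3]  (obs o_5=3)
backtrack: best end state = 1; path = [1, 1, 1, 1, 1, 1]

path = [1, 1, 1, 1, 1, 1]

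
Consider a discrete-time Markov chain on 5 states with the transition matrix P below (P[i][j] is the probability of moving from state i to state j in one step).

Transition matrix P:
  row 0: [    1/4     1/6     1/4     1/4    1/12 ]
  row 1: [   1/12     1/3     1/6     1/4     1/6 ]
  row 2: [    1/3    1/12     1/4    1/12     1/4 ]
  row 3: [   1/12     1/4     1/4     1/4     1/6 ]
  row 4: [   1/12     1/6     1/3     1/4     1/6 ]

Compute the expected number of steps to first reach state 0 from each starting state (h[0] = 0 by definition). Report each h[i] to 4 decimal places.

First-step conditioning: h[0] = 0; for i ≠ 0, h[i] = 1 + Σ_k P[i][k]·h[k].
  h[1] = 1 + 1/3·h[1] + 1/6·h[2] + 1/4·h[3] + 1/6·h[4]
  h[2] = 1 + 1/12·h[1] + 1/4·h[2] + 1/12·h[3] + 1/4·h[4]
  h[3] = 1 + 1/4·h[1] + 1/4·h[2] + 1/4·h[3] + 1/6·h[4]
  h[4] = 1 + 1/6·h[1] + 1/3·h[2] + 1/4·h[3] + 1/6·h[4]
Solving the 4×4 linear system over states ≠ 0 gives exactly h = [0, 176/25, 128/25, 172/25, 168/25] (h[0] = 0 is the target).

h = [0.0000, 7.0400, 5.1200, 6.8800, 6.7200]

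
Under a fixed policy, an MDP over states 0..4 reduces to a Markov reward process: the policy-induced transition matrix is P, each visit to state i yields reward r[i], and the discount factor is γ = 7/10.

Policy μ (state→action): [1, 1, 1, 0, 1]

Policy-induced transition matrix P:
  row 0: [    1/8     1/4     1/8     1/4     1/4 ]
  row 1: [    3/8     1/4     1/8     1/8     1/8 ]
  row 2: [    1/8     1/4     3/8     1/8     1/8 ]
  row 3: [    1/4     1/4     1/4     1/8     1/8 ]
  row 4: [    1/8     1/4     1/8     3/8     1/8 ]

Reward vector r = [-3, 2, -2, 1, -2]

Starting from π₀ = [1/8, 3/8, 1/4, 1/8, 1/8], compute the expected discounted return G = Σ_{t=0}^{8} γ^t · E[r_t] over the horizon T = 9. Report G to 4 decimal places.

t=0: π = [0.1250, 0.3750, 0.2500, 0.1250, 0.1250], E[r] = -0.2500, γ^t·E[r] = -0.250000, running G = -0.250000
t=1: π = [0.2344, 0.2500, 0.2031, 0.1719, 0.1406], E[r] = -0.7188, γ^t·E[r] = -0.503125, running G = -0.753125
t=2: π = [0.2090, 0.2500, 0.1973, 0.1895, 0.1543], E[r] = -0.6406, γ^t·E[r] = -0.313906, running G = -1.067031
t=3: π = [0.2112, 0.2500, 0.1980, 0.1897, 0.1511], E[r] = -0.6421, γ^t·E[r] = -0.220237, running G = -1.287268
t=4: π = [0.2112, 0.2500, 0.1982, 0.1892, 0.1514], E[r] = -0.6437, γ^t·E[r] = -0.154547, running G = -1.441815
t=5: π = [0.2111, 0.2500, 0.1982, 0.1893, 0.1514], E[r] = -0.6434, γ^t·E[r] = -0.108135, running G = -1.549950
t=6: π = [0.2112, 0.2500, 0.1982, 0.1892, 0.1514], E[r] = -0.6434, γ^t·E[r] = -0.075698, running G = -1.625648
t=7: π = [0.2112, 0.2500, 0.1982, 0.1892, 0.1514], E[r] = -0.6434, γ^t·E[r] = -0.052989, running G = -1.678637
t=8: π = [0.2112, 0.2500, 0.1982, 0.1892, 0.1514], E[r] = -0.6434, γ^t·E[r] = -0.037092, running G = -1.715730

G = -1.7157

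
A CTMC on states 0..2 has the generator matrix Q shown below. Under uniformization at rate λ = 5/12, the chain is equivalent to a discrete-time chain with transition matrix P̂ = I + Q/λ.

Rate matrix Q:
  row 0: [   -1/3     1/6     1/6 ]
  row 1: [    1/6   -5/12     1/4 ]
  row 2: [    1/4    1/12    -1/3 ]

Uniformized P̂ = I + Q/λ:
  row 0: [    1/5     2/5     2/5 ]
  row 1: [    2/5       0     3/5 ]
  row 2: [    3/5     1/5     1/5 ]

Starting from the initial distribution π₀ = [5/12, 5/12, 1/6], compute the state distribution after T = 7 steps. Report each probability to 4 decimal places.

t=0: π = [0.4167, 0.4167, 0.1667]
t=1: π = [0.3500, 0.2000, 0.4500]
t=2: π = [0.4200, 0.2300, 0.3500]
t=3: π = [0.3860, 0.2380, 0.3760]
t=4: π = [0.3980, 0.2296, 0.3724]
t=5: π = [0.3949, 0.2337, 0.3714]
t=6: π = [0.3953, 0.2322, 0.3724]
t=7: π = [0.3954, 0.2326, 0.3720]

π = [0.3954, 0.2326, 0.3720]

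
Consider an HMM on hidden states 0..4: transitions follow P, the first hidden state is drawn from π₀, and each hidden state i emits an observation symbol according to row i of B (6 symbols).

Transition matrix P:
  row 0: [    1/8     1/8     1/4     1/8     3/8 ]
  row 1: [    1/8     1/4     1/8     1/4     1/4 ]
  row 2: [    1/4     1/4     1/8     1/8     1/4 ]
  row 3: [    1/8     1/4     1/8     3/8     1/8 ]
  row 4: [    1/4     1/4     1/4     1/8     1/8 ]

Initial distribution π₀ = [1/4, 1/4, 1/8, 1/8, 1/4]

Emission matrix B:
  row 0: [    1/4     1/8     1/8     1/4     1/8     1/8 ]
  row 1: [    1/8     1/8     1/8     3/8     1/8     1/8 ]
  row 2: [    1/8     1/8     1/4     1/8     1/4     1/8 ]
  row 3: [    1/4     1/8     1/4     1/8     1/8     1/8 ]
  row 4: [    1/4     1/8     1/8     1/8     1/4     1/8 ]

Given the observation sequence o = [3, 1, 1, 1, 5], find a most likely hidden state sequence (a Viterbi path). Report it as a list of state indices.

t=0: δ = [6.250e-02, 9.375e-02, 1.562e-02, 1.562e-02, 3.125e-02]  (obs o_0=3)
t=1: δ = [1.465e-03, 2.930e-03, 1.953e-03, 2.930e-03, 2.930e-03]  ψ = [1, 1, 0, 1, 0]  (obs o_1=1)
t=2: δ = [9.155e-05, 9.155e-05, 9.155e-05, 1.373e-04, 9.155e-05]  ψ = [4, 1, 4, 3, 1]  (obs o_2=1)
t=3: δ = [2.861e-06, 4.292e-06, 2.861e-06, 6.437e-06, 4.292e-06]  ψ = [2, 3, 0, 3, 0]  (obs o_3=1)
t=4: δ = [1.341e-07, 2.012e-07, 1.341e-07, 3.017e-07, 1.341e-07]  ψ = [4, 3, 4, 3, 0]  (obs o_4=5)
backtrack: best end state = 3; path = [1, 3, 3, 3, 3]

path = [1, 3, 3, 3, 3]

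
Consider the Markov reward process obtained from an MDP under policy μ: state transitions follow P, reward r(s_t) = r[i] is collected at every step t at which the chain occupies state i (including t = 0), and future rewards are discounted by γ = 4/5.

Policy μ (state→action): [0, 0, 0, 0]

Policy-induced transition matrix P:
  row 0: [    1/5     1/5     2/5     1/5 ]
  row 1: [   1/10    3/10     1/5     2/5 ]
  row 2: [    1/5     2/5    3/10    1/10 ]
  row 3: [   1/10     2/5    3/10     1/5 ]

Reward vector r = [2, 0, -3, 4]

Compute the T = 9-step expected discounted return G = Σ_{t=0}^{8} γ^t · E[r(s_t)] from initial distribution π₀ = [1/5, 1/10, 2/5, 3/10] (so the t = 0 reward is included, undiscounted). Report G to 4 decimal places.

t=0: π = [0.2000, 0.1000, 0.4000, 0.3000], E[r] = 0.4000, γ^t·E[r] = 0.400000, running G = 0.400000
t=1: π = [0.1600, 0.3500, 0.3100, 0.1800], E[r] = 0.1100, γ^t·E[r] = 0.088000, running G = 0.488000
t=2: π = [0.1470, 0.3330, 0.2810, 0.2390], E[r] = 0.4070, γ^t·E[r] = 0.260480, running G = 0.748480
t=3: π = [0.1428, 0.3373, 0.2814, 0.2385], E[r] = 0.3954, γ^t·E[r] = 0.202445, running G = 0.950925
t=4: π = [0.1424, 0.3377, 0.2806, 0.2393], E[r] = 0.4005, γ^t·E[r] = 0.164033, running G = 1.114957
t=5: π = [0.1423, 0.3377, 0.2805, 0.2395], E[r] = 0.4011, γ^t·E[r] = 0.131442, running G = 1.246399
t=6: π = [0.1423, 0.3378, 0.2805, 0.2395], E[r] = 0.4012, γ^t·E[r] = 0.105171, running G = 1.351570
t=7: π = [0.1423, 0.3378, 0.2805, 0.2395], E[r] = 0.4012, γ^t·E[r] = 0.084143, running G = 1.435713
t=8: π = [0.1423, 0.3378, 0.2805, 0.2395], E[r] = 0.4012, γ^t·E[r] = 0.067315, running G = 1.503028

G = 1.5030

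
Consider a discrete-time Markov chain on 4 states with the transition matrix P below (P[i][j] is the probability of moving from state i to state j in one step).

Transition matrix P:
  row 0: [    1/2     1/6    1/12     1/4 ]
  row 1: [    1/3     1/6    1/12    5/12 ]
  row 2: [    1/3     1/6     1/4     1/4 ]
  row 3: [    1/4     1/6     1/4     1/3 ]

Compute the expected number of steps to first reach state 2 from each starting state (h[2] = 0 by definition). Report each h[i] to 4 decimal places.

h = [7.4717, 7.2453, 0.0000, 6.1132]

First-step conditioning: h[2] = 0; for i ≠ 2, h[i] = 1 + Σ_k P[i][k]·h[k].
  h[0] = 1 + 1/2·h[0] + 1/6·h[1] + 1/4·h[3]
  h[1] = 1 + 1/3·h[0] + 1/6·h[1] + 5/12·h[3]
  h[3] = 1 + 1/4·h[0] + 1/6·h[1] + 1/3·h[3]
Solving the 3×3 linear system over states ≠ 2 gives exactly h = [396/53, 384/53, 0, 324/53] (h[2] = 0 is the target).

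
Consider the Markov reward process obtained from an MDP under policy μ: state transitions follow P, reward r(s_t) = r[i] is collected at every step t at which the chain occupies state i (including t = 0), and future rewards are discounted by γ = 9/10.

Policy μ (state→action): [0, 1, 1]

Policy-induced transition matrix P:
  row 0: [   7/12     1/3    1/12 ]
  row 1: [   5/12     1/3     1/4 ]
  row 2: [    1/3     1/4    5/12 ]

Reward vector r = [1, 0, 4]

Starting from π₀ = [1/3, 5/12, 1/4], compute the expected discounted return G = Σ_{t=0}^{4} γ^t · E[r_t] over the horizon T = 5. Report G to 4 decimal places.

t=0: π = [0.3333, 0.4167, 0.2500], E[r] = 1.3333, γ^t·E[r] = 1.333333, running G = 1.333333
t=1: π = [0.4514, 0.3125, 0.2361], E[r] = 1.3958, γ^t·E[r] = 1.256250, running G = 2.589583
t=2: π = [0.4722, 0.3137, 0.2141], E[r] = 1.3287, γ^t·E[r] = 1.076250, running G = 3.665833
t=3: π = [0.4775, 0.3155, 0.2070], E[r] = 1.3055, γ^t·E[r] = 0.951680, running G = 4.617513
t=4: π = [0.4790, 0.3161, 0.2049], E[r] = 1.2986, γ^t·E[r] = 0.852040, running G = 5.469553

G = 5.4696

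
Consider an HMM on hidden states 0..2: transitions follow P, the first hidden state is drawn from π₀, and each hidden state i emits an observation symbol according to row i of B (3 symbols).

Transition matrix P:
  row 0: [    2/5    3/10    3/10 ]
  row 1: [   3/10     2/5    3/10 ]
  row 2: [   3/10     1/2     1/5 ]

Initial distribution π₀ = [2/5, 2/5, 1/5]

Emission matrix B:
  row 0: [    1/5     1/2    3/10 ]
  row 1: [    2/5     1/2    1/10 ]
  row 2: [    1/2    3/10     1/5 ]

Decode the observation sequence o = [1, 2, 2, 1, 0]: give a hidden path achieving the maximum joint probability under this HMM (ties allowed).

path = [0, 0, 0, 0, 2]

t=0: δ = [2.000e-01, 2.000e-01, 6.000e-02]  (obs o_0=1)
t=1: δ = [2.400e-02, 8.000e-03, 1.200e-02]  ψ = [0, 1, 0]  (obs o_1=2)
t=2: δ = [2.880e-03, 7.200e-04, 1.440e-03]  ψ = [0, 0, 0]  (obs o_2=2)
t=3: δ = [5.760e-04, 4.320e-04, 2.592e-04]  ψ = [0, 0, 0]  (obs o_3=1)
t=4: δ = [4.608e-05, 6.912e-05, 8.640e-05]  ψ = [0, 0, 0]  (obs o_4=0)
backtrack: best end state = 2; path = [0, 0, 0, 0, 2]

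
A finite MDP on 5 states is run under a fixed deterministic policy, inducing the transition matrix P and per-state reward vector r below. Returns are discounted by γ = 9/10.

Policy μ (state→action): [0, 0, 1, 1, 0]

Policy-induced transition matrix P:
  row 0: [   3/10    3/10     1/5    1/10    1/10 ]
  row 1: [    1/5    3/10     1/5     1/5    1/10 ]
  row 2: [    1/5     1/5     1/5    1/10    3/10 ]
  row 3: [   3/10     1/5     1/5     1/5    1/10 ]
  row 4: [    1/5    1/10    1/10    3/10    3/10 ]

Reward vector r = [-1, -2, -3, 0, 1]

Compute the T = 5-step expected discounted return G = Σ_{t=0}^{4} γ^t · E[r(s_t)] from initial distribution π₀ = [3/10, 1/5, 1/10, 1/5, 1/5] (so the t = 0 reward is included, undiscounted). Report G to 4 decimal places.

G = -4.1623

t=0: π = [0.3000, 0.2000, 0.1000, 0.2000, 0.2000], E[r] = -0.8000, γ^t·E[r] = -0.800000, running G = -0.800000
t=1: π = [0.2500, 0.2300, 0.1800, 0.1800, 0.1600], E[r] = -1.0900, γ^t·E[r] = -0.981000, running G = -1.781000
t=2: π = [0.2430, 0.2320, 0.1840, 0.1730, 0.1680], E[r] = -1.0910, γ^t·E[r] = -0.883710, running G = -2.664710
t=3: π = [0.2416, 0.2307, 0.1832, 0.1741, 0.1704], E[r] = -1.0822, γ^t·E[r] = -0.788924, running G = -3.453634
t=4: π = [0.2416, 0.2302, 0.1830, 0.1746, 0.1707], E[r] = -1.0801, γ^t·E[r] = -0.708660, running G = -4.162294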